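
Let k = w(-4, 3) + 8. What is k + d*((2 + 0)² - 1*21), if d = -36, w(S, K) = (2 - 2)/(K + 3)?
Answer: 620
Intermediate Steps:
w(S, K) = 0 (w(S, K) = 0/(3 + K) = 0)
k = 8 (k = 0 + 8 = 8)
k + d*((2 + 0)² - 1*21) = 8 - 36*((2 + 0)² - 1*21) = 8 - 36*(2² - 21) = 8 - 36*(4 - 21) = 8 - 36*(-17) = 8 + 612 = 620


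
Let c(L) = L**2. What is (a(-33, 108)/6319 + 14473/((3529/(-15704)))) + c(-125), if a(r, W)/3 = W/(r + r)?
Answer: -11965513487369/245297261 ≈ -48780.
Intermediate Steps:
a(r, W) = 3*W/(2*r) (a(r, W) = 3*(W/(r + r)) = 3*(W/((2*r))) = 3*(W*(1/(2*r))) = 3*(W/(2*r)) = 3*W/(2*r))
(a(-33, 108)/6319 + 14473/((3529/(-15704)))) + c(-125) = (((3/2)*108/(-33))/6319 + 14473/((3529/(-15704)))) + (-125)**2 = (((3/2)*108*(-1/33))*(1/6319) + 14473/((3529*(-1/15704)))) + 15625 = (-54/11*1/6319 + 14473/(-3529/15704)) + 15625 = (-54/69509 + 14473*(-15704/3529)) + 15625 = (-54/69509 - 227283992/3529) + 15625 = -15798283190494/245297261 + 15625 = -11965513487369/245297261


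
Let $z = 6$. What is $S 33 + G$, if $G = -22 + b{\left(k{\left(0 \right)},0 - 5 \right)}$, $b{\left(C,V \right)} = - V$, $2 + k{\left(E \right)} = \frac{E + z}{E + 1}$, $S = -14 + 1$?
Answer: $-446$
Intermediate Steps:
$S = -13$
$k{\left(E \right)} = -2 + \frac{6 + E}{1 + E}$ ($k{\left(E \right)} = -2 + \frac{E + 6}{E + 1} = -2 + \frac{6 + E}{1 + E}$)
$G = -17$ ($G = -22 - \left(0 - 5\right) = -22 - -5 = -22 + 5 = -17$)
$S 33 + G = \left(-13\right) 33 - 17 = -429 - 17 = -446$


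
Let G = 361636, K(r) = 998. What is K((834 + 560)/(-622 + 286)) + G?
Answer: 362634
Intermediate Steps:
K((834 + 560)/(-622 + 286)) + G = 998 + 361636 = 362634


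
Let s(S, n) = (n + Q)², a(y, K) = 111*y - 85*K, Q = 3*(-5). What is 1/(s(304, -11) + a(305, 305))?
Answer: 1/8606 ≈ 0.00011620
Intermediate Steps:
Q = -15
a(y, K) = -85*K + 111*y
s(S, n) = (-15 + n)² (s(S, n) = (n - 15)² = (-15 + n)²)
1/(s(304, -11) + a(305, 305)) = 1/((-15 - 11)² + (-85*305 + 111*305)) = 1/((-26)² + (-25925 + 33855)) = 1/(676 + 7930) = 1/8606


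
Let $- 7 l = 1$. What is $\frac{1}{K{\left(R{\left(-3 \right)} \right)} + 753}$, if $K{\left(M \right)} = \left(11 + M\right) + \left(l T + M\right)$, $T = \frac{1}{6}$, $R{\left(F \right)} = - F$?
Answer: $\frac{42}{32339} \approx 0.0012987$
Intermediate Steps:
$l = - \frac{1}{7}$ ($l = \left(- \frac{1}{7}\right) 1 = - \frac{1}{7} \approx -0.14286$)
$T = \frac{1}{6} \approx 0.16667$
$K{\left(M \right)} = \frac{461}{42} + 2 M$ ($K{\left(M \right)} = \left(11 + M\right) + \left(\left(- \frac{1}{7}\right) \frac{1}{6} + M\right) = \left(11 + M\right) + \left(- \frac{1}{42} + M\right) = \frac{461}{42} + 2 M$)
$\frac{1}{K{\left(R{\left(-3 \right)} \right)} + 753} = \frac{1}{\left(\frac{461}{42} + 2 \left(\left(-1\right) \left(-3\right)\right)\right) + 753} = \frac{1}{\left(\frac{461}{42} + 2 \cdot 3\right) + 753} = \frac{1}{\left(\frac{461}{42} + 6\right) + 753} = \frac{1}{\frac{713}{42} + 753} = \frac{1}{\frac{32339}{42}} = \frac{42}{32339}$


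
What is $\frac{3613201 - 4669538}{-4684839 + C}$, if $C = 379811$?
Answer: $\frac{1056337}{4305028} \approx 0.24537$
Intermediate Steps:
$\frac{3613201 - 4669538}{-4684839 + C} = \frac{3613201 - 4669538}{-4684839 + 379811} = - \frac{1056337}{-4305028} = \left(-1056337\right) \left(- \frac{1}{4305028}\right) = \frac{1056337}{4305028}$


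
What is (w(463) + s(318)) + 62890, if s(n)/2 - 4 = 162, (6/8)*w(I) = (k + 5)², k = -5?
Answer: 63222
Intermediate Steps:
w(I) = 0 (w(I) = 4*(-5 + 5)²/3 = (4/3)*0² = (4/3)*0 = 0)
s(n) = 332 (s(n) = 8 + 2*162 = 8 + 324 = 332)
(w(463) + s(318)) + 62890 = (0 + 332) + 62890 = 332 + 62890 = 63222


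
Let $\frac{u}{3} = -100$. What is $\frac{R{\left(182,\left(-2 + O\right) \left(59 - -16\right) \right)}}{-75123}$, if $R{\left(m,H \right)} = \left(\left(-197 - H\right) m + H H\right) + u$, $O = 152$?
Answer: $- \frac{124478846}{75123} \approx -1657.0$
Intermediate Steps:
$u = -300$ ($u = 3 \left(-100\right) = -300$)
$R{\left(m,H \right)} = -300 + H^{2} + m \left(-197 - H\right)$ ($R{\left(m,H \right)} = \left(\left(-197 - H\right) m + H H\right) - 300 = \left(m \left(-197 - H\right) + H^{2}\right) - 300 = \left(H^{2} + m \left(-197 - H\right)\right) - 300 = -300 + H^{2} + m \left(-197 - H\right)$)
$\frac{R{\left(182,\left(-2 + O\right) \left(59 - -16\right) \right)}}{-75123} = \frac{-300 + \left(\left(-2 + 152\right) \left(59 - -16\right)\right)^{2} - 35854 - \left(-2 + 152\right) \left(59 - -16\right) 182}{-75123} = \left(-300 + \left(150 \left(59 + 16\right)\right)^{2} - 35854 - 150 \left(59 + 16\right) 182\right) \left(- \frac{1}{75123}\right) = \left(-300 + \left(150 \cdot 75\right)^{2} - 35854 - 150 \cdot 75 \cdot 182\right) \left(- \frac{1}{75123}\right) = \left(-300 + 11250^{2} - 35854 - 11250 \cdot 182\right) \left(- \frac{1}{75123}\right) = \left(-300 + 126562500 - 35854 - 2047500\right) \left(- \frac{1}{75123}\right) = 124478846 \left(- \frac{1}{75123}\right) = - \frac{124478846}{75123}$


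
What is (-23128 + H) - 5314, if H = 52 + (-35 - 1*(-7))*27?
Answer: -29146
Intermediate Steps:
H = -704 (H = 52 + (-35 + 7)*27 = 52 - 28*27 = 52 - 756 = -704)
(-23128 + H) - 5314 = (-23128 - 704) - 5314 = -23832 - 5314 = -29146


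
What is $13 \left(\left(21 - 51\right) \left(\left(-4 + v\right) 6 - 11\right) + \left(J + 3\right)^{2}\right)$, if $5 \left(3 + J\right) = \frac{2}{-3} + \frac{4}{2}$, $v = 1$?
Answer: $\frac{2544958}{225} \approx 11311.0$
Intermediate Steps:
$J = - \frac{41}{15}$ ($J = -3 + \frac{\frac{2}{-3} + \frac{4}{2}}{5} = -3 + \frac{2 \left(- \frac{1}{3}\right) + 4 \cdot \frac{1}{2}}{5} = -3 + \frac{- \frac{2}{3} + 2}{5} = -3 + \frac{1}{5} \cdot \frac{4}{3} = -3 + \frac{4}{15} = - \frac{41}{15} \approx -2.7333$)
$13 \left(\left(21 - 51\right) \left(\left(-4 + v\right) 6 - 11\right) + \left(J + 3\right)^{2}\right) = 13 \left(\left(21 - 51\right) \left(\left(-4 + 1\right) 6 - 11\right) + \left(- \frac{41}{15} + 3\right)^{2}\right) = 13 \left(- 30 \left(\left(-3\right) 6 - 11\right) + \left(\frac{4}{15}\right)^{2}\right) = 13 \left(- 30 \left(-18 - 11\right) + \frac{16}{225}\right) = 13 \left(\left(-30\right) \left(-29\right) + \frac{16}{225}\right) = 13 \left(870 + \frac{16}{225}\right) = 13 \cdot \frac{195766}{225} = \frac{2544958}{225}$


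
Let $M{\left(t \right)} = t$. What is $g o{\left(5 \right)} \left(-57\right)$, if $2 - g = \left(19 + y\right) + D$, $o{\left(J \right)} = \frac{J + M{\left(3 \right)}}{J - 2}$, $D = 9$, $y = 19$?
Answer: $6840$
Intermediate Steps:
$o{\left(J \right)} = \frac{3 + J}{-2 + J}$ ($o{\left(J \right)} = \frac{J + 3}{J - 2} = \frac{3 + J}{-2 + J}$)
$g = -45$ ($g = 2 - \left(\left(19 + 19\right) + 9\right) = 2 - \left(38 + 9\right) = 2 - 47 = -45$)
$g o{\left(5 \right)} \left(-57\right) = - 45 \frac{3 + 5}{-2 + 5} \left(-57\right) = - 45 \cdot \frac{1}{3} \cdot 8 \left(-57\right) = \left(-45\right) \frac{8}{3} \left(-57\right) = \left(-120\right) \left(-57\right) = 6840$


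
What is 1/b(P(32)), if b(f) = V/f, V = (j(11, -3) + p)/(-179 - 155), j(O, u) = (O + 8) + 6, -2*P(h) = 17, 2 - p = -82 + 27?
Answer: 2839/82 ≈ 34.622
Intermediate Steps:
p = 57 (p = 2 - (-82 + 27) = 2 - 1*(-55) = 2 + 55 = 57)
P(h) = -17/2 (P(h) = -½*17 = -17/2)
j(O, u) = 14 + O (j(O, u) = (8 + O) + 6 = 14 + O)
V = -41/167 (V = ((14 + 11) + 57)/(-179 - 155) = (25 + 57)/(-334) = 82*(-1/334) = -41/167 ≈ -0.24551)
b(f) = -41/(167*f)
1/b(P(32)) = 1/(-41/(167*(-17/2))) = 1/(-41/167*(-2/17)) = 1/(82/2839) = 2839/82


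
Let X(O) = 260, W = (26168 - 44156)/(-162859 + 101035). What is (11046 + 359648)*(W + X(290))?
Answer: 248553848593/2576 ≈ 9.6488e+7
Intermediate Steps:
W = 1499/5152 (W = -17988/(-61824) = -17988*(-1/61824) = 1499/5152 ≈ 0.29096)
(11046 + 359648)*(W + X(290)) = (11046 + 359648)*(1499/5152 + 260) = 370694*(1341019/5152) = 248553848593/2576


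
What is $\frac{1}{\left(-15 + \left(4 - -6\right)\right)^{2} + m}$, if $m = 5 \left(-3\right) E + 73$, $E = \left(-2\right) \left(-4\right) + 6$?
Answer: $- \frac{1}{112} \approx -0.0089286$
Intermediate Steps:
$E = 14$ ($E = 8 + 6 = 14$)
$m = -137$ ($m = 5 \left(-3\right) 14 + 73 = \left(-15\right) 14 + 73 = -210 + 73 = -137$)
$\frac{1}{\left(-15 + \left(4 - -6\right)\right)^{2} + m} = \frac{1}{\left(-15 + \left(4 - -6\right)\right)^{2} - 137} = \frac{1}{\left(-15 + \left(4 + 6\right)\right)^{2} - 137} = \frac{1}{\left(-15 + 10\right)^{2} - 137} = \frac{1}{\left(-5\right)^{2} - 137} = \frac{1}{25 - 137} = \frac{1}{-112} = - \frac{1}{112}$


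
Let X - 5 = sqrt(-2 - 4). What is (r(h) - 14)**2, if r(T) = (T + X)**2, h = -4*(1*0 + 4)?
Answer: 7297 - 4444*I*sqrt(6) ≈ 7297.0 - 10886.0*I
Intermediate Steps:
h = -16 (h = -4*(0 + 4) = -4*4 = -16)
X = 5 + I*sqrt(6) (X = 5 + sqrt(-2 - 4) = 5 + sqrt(-6) = 5 + I*sqrt(6) ≈ 5.0 + 2.4495*I)
r(T) = (5 + T + I*sqrt(6))**2 (r(T) = (T + (5 + I*sqrt(6)))**2 = (5 + T + I*sqrt(6))**2)
(r(h) - 14)**2 = ((5 - 16 + I*sqrt(6))**2 - 14)**2 = ((-11 + I*sqrt(6))**2 - 14)**2 = (-14 + (-11 + I*sqrt(6))**2)**2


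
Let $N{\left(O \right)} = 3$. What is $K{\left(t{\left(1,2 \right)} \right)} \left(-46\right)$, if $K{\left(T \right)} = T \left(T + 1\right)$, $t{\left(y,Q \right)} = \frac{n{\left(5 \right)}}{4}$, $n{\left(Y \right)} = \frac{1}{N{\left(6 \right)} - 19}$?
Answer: $\frac{1449}{2048} \approx 0.70752$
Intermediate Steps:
$n{\left(Y \right)} = - \frac{1}{16}$ ($n{\left(Y \right)} = \frac{1}{3 - 19} = \frac{1}{-16} = - \frac{1}{16}$)
$t{\left(y,Q \right)} = - \frac{1}{64}$ ($t{\left(y,Q \right)} = - \frac{1}{16 \cdot 4} = \left(- \frac{1}{16}\right) \frac{1}{4} = - \frac{1}{64}$)
$K{\left(T \right)} = T \left(1 + T\right)$
$K{\left(t{\left(1,2 \right)} \right)} \left(-46\right) = - \frac{1 - \frac{1}{64}}{64} \left(-46\right) = \left(- \frac{1}{64}\right) \frac{63}{64} \left(-46\right) = \left(- \frac{63}{4096}\right) \left(-46\right) = \frac{1449}{2048}$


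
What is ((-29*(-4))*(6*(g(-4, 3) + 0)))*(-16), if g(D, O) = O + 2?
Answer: -55680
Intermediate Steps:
g(D, O) = 2 + O
((-29*(-4))*(6*(g(-4, 3) + 0)))*(-16) = ((-29*(-4))*(6*((2 + 3) + 0)))*(-16) = (116*(6*(5 + 0)))*(-16) = (116*(6*5))*(-16) = (116*30)*(-16) = 3480*(-16) = -55680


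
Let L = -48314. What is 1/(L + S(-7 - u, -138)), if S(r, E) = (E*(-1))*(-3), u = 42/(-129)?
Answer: -1/48728 ≈ -2.0522e-5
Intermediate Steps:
u = -14/43 (u = 42*(-1/129) = -14/43 ≈ -0.32558)
S(r, E) = 3*E (S(r, E) = -E*(-3) = 3*E)
1/(L + S(-7 - u, -138)) = 1/(-48314 + 3*(-138)) = 1/(-48314 - 414) = 1/(-48728) = -1/48728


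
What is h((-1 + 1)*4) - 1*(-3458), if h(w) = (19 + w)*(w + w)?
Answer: 3458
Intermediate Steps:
h(w) = 2*w*(19 + w) (h(w) = (19 + w)*(2*w) = 2*w*(19 + w))
h((-1 + 1)*4) - 1*(-3458) = 2*((-1 + 1)*4)*(19 + (-1 + 1)*4) - 1*(-3458) = 2*(0*4)*(19 + 0*4) + 3458 = 2*0*(19 + 0) + 3458 = 2*0*19 + 3458 = 0 + 3458 = 3458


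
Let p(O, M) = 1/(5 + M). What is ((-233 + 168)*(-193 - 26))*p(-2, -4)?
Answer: 14235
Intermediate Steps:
((-233 + 168)*(-193 - 26))*p(-2, -4) = ((-233 + 168)*(-193 - 26))/(5 - 4) = -65*(-219)/1 = 14235*1 = 14235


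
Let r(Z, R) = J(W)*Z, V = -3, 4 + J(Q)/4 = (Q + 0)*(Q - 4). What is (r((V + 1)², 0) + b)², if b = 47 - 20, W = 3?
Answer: 7225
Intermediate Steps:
J(Q) = -16 + 4*Q*(-4 + Q) (J(Q) = -16 + 4*((Q + 0)*(Q - 4)) = -16 + 4*(Q*(-4 + Q)) = -16 + 4*Q*(-4 + Q))
b = 27
r(Z, R) = -28*Z (r(Z, R) = (-16 - 16*3 + 4*3²)*Z = (-16 - 48 + 4*9)*Z = (-16 - 48 + 36)*Z = -28*Z)
(r((V + 1)², 0) + b)² = (-28*(-3 + 1)² + 27)² = (-28*(-2)² + 27)² = (-28*4 + 27)² = (-112 + 27)² = (-85)² = 7225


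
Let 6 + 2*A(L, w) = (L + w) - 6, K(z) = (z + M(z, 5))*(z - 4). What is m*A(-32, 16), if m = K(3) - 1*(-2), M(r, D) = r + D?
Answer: 126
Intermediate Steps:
M(r, D) = D + r
K(z) = (-4 + z)*(5 + 2*z) (K(z) = (z + (5 + z))*(z - 4) = (5 + 2*z)*(-4 + z) = (-4 + z)*(5 + 2*z))
A(L, w) = -6 + L/2 + w/2 (A(L, w) = -3 + ((L + w) - 6)/2 = -3 + (-6 + L + w)/2 = -3 + (-3 + L/2 + w/2) = -6 + L/2 + w/2)
m = -9 (m = (-20 - 3*3 + 2*3**2) - 1*(-2) = (-20 - 9 + 2*9) + 2 = (-20 - 9 + 18) + 2 = -11 + 2 = -9)
m*A(-32, 16) = -9*(-6 + (1/2)*(-32) + (1/2)*16) = -9*(-6 - 16 + 8) = -9*(-14) = 126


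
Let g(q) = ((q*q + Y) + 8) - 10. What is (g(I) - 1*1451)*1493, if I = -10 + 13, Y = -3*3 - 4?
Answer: -2175301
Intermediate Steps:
Y = -13 (Y = -9 - 4 = -13)
I = 3
g(q) = -15 + q² (g(q) = ((q*q - 13) + 8) - 10 = ((q² - 13) + 8) - 10 = ((-13 + q²) + 8) - 10 = (-5 + q²) - 10 = -15 + q²)
(g(I) - 1*1451)*1493 = ((-15 + 3²) - 1*1451)*1493 = ((-15 + 9) - 1451)*1493 = (-6 - 1451)*1493 = -1457*1493 = -2175301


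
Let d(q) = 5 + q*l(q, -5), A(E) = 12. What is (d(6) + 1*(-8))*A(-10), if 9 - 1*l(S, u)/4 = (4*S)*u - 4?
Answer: 38268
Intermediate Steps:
l(S, u) = 52 - 16*S*u (l(S, u) = 36 - 4*((4*S)*u - 4) = 36 - 4*(4*S*u - 4) = 36 - 4*(-4 + 4*S*u) = 36 + (16 - 16*S*u) = 52 - 16*S*u)
d(q) = 5 + q*(52 + 80*q) (d(q) = 5 + q*(52 - 16*q*(-5)) = 5 + q*(52 + 80*q))
(d(6) + 1*(-8))*A(-10) = ((5 + 52*6 + 80*6²) + 1*(-8))*12 = ((5 + 312 + 80*36) - 8)*12 = ((5 + 312 + 2880) - 8)*12 = (3197 - 8)*12 = 3189*12 = 38268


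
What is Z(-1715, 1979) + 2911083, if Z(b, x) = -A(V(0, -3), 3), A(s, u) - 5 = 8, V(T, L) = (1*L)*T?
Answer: 2911070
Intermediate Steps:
V(T, L) = L*T
A(s, u) = 13 (A(s, u) = 5 + 8 = 13)
Z(b, x) = -13 (Z(b, x) = -1*13 = -13)
Z(-1715, 1979) + 2911083 = -13 + 2911083 = 2911070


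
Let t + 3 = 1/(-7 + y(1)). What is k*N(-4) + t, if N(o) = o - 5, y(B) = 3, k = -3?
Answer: 95/4 ≈ 23.750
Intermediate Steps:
t = -13/4 (t = -3 + 1/(-7 + 3) = -3 + 1/(-4) = -3 - 1/4 = -13/4 ≈ -3.2500)
N(o) = -5 + o
k*N(-4) + t = -3*(-5 - 4) - 13/4 = -3*(-9) - 13/4 = 27 - 13/4 = 95/4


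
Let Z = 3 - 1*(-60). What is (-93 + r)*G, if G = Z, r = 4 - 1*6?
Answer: -5985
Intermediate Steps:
r = -2 (r = 4 - 6 = -2)
Z = 63 (Z = 3 + 60 = 63)
G = 63
(-93 + r)*G = (-93 - 2)*63 = -95*63 = -5985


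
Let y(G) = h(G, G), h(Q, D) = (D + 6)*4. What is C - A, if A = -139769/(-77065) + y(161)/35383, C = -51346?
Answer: -140014802220617/2726790895 ≈ -51348.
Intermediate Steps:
h(Q, D) = 24 + 4*D (h(Q, D) = (6 + D)*4 = 24 + 4*D)
y(G) = 24 + 4*G
A = 4996925947/2726790895 (A = -139769/(-77065) + (24 + 4*161)/35383 = -139769*(-1/77065) + (24 + 644)*(1/35383) = 139769/77065 + 668*(1/35383) = 139769/77065 + 668/35383 = 4996925947/2726790895 ≈ 1.8325)
C - A = -51346 - 1*4996925947/2726790895 = -51346 - 4996925947/2726790895 = -140014802220617/2726790895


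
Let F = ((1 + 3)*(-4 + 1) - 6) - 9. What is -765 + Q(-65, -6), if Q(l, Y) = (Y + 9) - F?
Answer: -735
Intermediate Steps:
F = -27 (F = (4*(-3) - 6) - 9 = (-12 - 6) - 9 = -18 - 9 = -27)
Q(l, Y) = 36 + Y (Q(l, Y) = (Y + 9) - 1*(-27) = (9 + Y) + 27 = 36 + Y)
-765 + Q(-65, -6) = -765 + (36 - 6) = -765 + 30 = -735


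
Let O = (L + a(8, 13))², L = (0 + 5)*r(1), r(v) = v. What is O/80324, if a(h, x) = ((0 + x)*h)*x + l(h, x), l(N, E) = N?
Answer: 1863225/80324 ≈ 23.196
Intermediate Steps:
L = 5 (L = (0 + 5)*1 = 5*1 = 5)
a(h, x) = h + h*x² (a(h, x) = ((0 + x)*h)*x + h = (x*h)*x + h = (h*x)*x + h = h*x² + h = h + h*x²)
O = 1863225 (O = (5 + 8*(1 + 13²))² = (5 + 8*(1 + 169))² = (5 + 8*170)² = (5 + 1360)² = 1365² = 1863225)
O/80324 = 1863225/80324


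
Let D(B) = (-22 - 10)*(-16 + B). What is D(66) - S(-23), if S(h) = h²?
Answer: -2129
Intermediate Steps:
D(B) = 512 - 32*B (D(B) = -32*(-16 + B) = 512 - 32*B)
D(66) - S(-23) = (512 - 32*66) - 1*(-23)² = (512 - 2112) - 1*529 = -1600 - 529 = -2129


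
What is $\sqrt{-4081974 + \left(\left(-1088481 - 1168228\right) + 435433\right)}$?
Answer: $5 i \sqrt{236130} \approx 2429.7 i$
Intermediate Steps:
$\sqrt{-4081974 + \left(\left(-1088481 - 1168228\right) + 435433\right)} = \sqrt{-4081974 + \left(-2256709 + 435433\right)} = \sqrt{-4081974 - 1821276} = \sqrt{-5903250} = 5 i \sqrt{236130}$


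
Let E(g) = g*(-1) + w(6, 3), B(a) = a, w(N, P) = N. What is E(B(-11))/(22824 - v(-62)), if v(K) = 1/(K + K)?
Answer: 124/166481 ≈ 0.00074483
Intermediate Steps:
v(K) = 1/(2*K)
E(g) = 6 - g (E(g) = g*(-1) + 6 = -g + 6 = 6 - g)
E(B(-11))/(22824 - v(-62)) = (6 - 1*(-11))/(22824 - 1/(2*(-62))) = (6 + 11)/(22824 - (-1)/(2*62)) = 17/(22824 - 1*(-1/124)) = 17/(22824 + 1/124) = 17/(2830177/124) = 17*(124/2830177) = 124/166481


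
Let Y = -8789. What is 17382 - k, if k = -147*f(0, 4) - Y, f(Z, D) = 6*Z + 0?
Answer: 8593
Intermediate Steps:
f(Z, D) = 6*Z
k = 8789 (k = -882*0 - 1*(-8789) = -147*0 + 8789 = 0 + 8789 = 8789)
17382 - k = 17382 - 1*8789 = 17382 - 8789 = 8593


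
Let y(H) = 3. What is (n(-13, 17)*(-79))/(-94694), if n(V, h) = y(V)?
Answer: 237/94694 ≈ 0.0025028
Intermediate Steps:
n(V, h) = 3
(n(-13, 17)*(-79))/(-94694) = (3*(-79))/(-94694) = -237*(-1/94694) = 237/94694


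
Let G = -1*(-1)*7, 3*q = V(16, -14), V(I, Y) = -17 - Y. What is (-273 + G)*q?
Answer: 266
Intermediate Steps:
q = -1 (q = (-17 - 1*(-14))/3 = (-17 + 14)/3 = (⅓)*(-3) = -1)
G = 7 (G = 1*7 = 7)
(-273 + G)*q = (-273 + 7)*(-1) = -266*(-1) = 266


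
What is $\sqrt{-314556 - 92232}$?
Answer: $2 i \sqrt{101697} \approx 637.8 i$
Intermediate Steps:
$\sqrt{-314556 - 92232} = \sqrt{-406788} = 2 i \sqrt{101697}$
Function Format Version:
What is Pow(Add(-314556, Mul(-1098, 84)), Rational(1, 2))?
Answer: Mul(2, I, Pow(101697, Rational(1, 2))) ≈ Mul(637.80, I)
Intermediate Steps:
Pow(Add(-314556, Mul(-1098, 84)), Rational(1, 2)) = Pow(Add(-314556, -92232), Rational(1, 2)) = Pow(-406788, Rational(1, 2)) = Mul(2, I, Pow(101697, Rational(1, 2)))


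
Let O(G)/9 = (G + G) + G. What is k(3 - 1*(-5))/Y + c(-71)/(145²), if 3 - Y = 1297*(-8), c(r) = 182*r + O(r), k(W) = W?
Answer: -153845781/218218475 ≈ -0.70501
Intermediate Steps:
O(G) = 27*G (O(G) = 9*((G + G) + G) = 9*(2*G + G) = 9*(3*G) = 27*G)
c(r) = 209*r (c(r) = 182*r + 27*r = 209*r)
Y = 10379 (Y = 3 - 1297*(-8) = 3 - 1*(-10376) = 3 + 10376 = 10379)
k(3 - 1*(-5))/Y + c(-71)/(145²) = (3 - 1*(-5))/10379 + (209*(-71))/(145²) = (3 + 5)*(1/10379) - 14839/21025 = 8*(1/10379) - 14839*1/21025 = 8/10379 - 14839/21025 = -153845781/218218475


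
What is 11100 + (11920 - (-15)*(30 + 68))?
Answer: 24490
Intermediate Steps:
11100 + (11920 - (-15)*(30 + 68)) = 11100 + (11920 - (-15)*98) = 11100 + (11920 - 1*(-1470)) = 11100 + (11920 + 1470) = 11100 + 13390 = 24490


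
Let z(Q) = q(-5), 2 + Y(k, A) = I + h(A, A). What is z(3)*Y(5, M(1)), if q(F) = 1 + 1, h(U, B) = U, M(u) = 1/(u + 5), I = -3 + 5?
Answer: ⅓ ≈ 0.33333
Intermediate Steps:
I = 2
M(u) = 1/(5 + u)
Y(k, A) = A (Y(k, A) = -2 + (2 + A) = A)
q(F) = 2
z(Q) = 2
z(3)*Y(5, M(1)) = 2/(5 + 1) = 2/6 = 2*(⅙) = ⅓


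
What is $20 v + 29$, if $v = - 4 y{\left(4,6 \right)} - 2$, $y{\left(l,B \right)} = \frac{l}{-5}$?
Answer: $53$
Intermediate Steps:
$y{\left(l,B \right)} = - \frac{l}{5}$ ($y{\left(l,B \right)} = l \left(- \frac{1}{5}\right) = - \frac{l}{5}$)
$v = \frac{6}{5}$ ($v = - 4 \left(\left(- \frac{1}{5}\right) 4\right) - 2 = \left(-4\right) \left(- \frac{4}{5}\right) - 2 = \frac{16}{5} - 2 = \frac{6}{5} \approx 1.2$)
$20 v + 29 = 20 \cdot \frac{6}{5} + 29 = 24 + 29 = 53$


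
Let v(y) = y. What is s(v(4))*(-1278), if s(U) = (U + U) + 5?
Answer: -16614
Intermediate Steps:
s(U) = 5 + 2*U (s(U) = 2*U + 5 = 5 + 2*U)
s(v(4))*(-1278) = (5 + 2*4)*(-1278) = (5 + 8)*(-1278) = 13*(-1278) = -16614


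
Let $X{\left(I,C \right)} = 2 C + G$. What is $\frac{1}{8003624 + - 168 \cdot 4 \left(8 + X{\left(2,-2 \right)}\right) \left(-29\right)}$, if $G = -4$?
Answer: $\frac{1}{8003624} \approx 1.2494 \cdot 10^{-7}$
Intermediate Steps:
$X{\left(I,C \right)} = -4 + 2 C$ ($X{\left(I,C \right)} = 2 C - 4 = -4 + 2 C$)
$\frac{1}{8003624 + - 168 \cdot 4 \left(8 + X{\left(2,-2 \right)}\right) \left(-29\right)} = \frac{1}{8003624 + - 168 \cdot 4 \left(8 + \left(-4 + 2 \left(-2\right)\right)\right) \left(-29\right)} = \frac{1}{8003624 + - 168 \cdot 4 \left(8 - 8\right) \left(-29\right)} = \frac{1}{8003624 + - 168 \cdot 4 \cdot 0 \left(-29\right)} = \frac{1}{8003624 + \left(-168\right) 0 \left(-29\right)} = \frac{1}{8003624 + 0 \left(-29\right)} = \frac{1}{8003624 + 0} = \frac{1}{8003624}$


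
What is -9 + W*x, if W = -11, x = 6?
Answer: -75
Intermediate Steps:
-9 + W*x = -9 - 11*6 = -9 - 66 = -75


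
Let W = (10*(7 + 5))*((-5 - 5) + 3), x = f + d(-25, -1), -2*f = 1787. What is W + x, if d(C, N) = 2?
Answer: -3463/2 ≈ -1731.5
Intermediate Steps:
f = -1787/2 (f = -½*1787 = -1787/2 ≈ -893.50)
x = -1783/2 (x = -1787/2 + 2 = -1783/2 ≈ -891.50)
W = -840 (W = (10*12)*(-10 + 3) = 120*(-7) = -840)
W + x = -840 - 1783/2 = -3463/2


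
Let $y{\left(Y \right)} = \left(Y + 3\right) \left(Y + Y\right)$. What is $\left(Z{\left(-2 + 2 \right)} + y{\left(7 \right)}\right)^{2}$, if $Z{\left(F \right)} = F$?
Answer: $19600$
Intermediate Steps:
$y{\left(Y \right)} = 2 Y \left(3 + Y\right)$ ($y{\left(Y \right)} = \left(3 + Y\right) 2 Y = 2 Y \left(3 + Y\right)$)
$\left(Z{\left(-2 + 2 \right)} + y{\left(7 \right)}\right)^{2} = \left(\left(-2 + 2\right) + 2 \cdot 7 \left(3 + 7\right)\right)^{2} = \left(0 + 2 \cdot 7 \cdot 10\right)^{2} = \left(0 + 140\right)^{2} = 140^{2} = 19600$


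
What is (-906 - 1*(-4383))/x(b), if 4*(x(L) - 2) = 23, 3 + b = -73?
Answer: 13908/31 ≈ 448.65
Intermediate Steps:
b = -76 (b = -3 - 73 = -76)
x(L) = 31/4 (x(L) = 2 + (¼)*23 = 2 + 23/4 = 31/4)
(-906 - 1*(-4383))/x(b) = (-906 - 1*(-4383))/(31/4) = (-906 + 4383)*(4/31) = 3477*(4/31) = 13908/31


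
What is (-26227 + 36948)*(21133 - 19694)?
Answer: 15427519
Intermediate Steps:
(-26227 + 36948)*(21133 - 19694) = 10721*1439 = 15427519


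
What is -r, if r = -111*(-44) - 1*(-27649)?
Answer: -32533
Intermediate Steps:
r = 32533 (r = 4884 + 27649 = 32533)
-r = -1*32533 = -32533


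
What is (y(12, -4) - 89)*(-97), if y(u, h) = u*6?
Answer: 1649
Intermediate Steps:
y(u, h) = 6*u
(y(12, -4) - 89)*(-97) = (6*12 - 89)*(-97) = (72 - 89)*(-97) = -17*(-97) = 1649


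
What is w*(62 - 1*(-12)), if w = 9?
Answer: 666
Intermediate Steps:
w*(62 - 1*(-12)) = 9*(62 - 1*(-12)) = 9*(62 + 12) = 9*74 = 666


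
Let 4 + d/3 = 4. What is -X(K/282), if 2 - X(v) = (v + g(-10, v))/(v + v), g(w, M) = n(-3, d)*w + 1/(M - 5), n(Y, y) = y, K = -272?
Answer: -323247/228752 ≈ -1.4131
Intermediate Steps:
d = 0 (d = -12 + 3*4 = -12 + 12 = 0)
g(w, M) = 1/(-5 + M) (g(w, M) = 0*w + 1/(M - 5) = 0 + 1/(-5 + M) = 1/(-5 + M))
X(v) = 2 - (v + 1/(-5 + v))/(2*v) (X(v) = 2 - (v + 1/(-5 + v))/(v + v) = 2 - (v + 1/(-5 + v))/(2*v))
-X(K/282) = -(-1 + 3*(-272/282)*(-5 - 272/282))/(2*((-272/282))*(-5 - 272/282)) = -(-1 + 3*(-272*1/282)*(-5 - 272*1/282))/(2*((-272*1/282))*(-5 - 272*1/282)) = -(-1 + 3*(-136/141)*(-5 - 136/141))/(2*(-136/141)*(-5 - 136/141)) = -(-141)*(-1 + 3*(-136/141)*(-841/141))/(2*136*(-841/141)) = -(-141)*(-141)*(-1 + 114376/6627)/(2*136*841) = -(-141)*(-141)*107749/(2*136*841*6627) = -1*323247/228752 = -323247/228752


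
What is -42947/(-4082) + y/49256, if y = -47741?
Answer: 960259335/100531496 ≈ 9.5518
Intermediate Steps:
-42947/(-4082) + y/49256 = -42947/(-4082) - 47741/49256 = -42947*(-1/4082) - 47741*1/49256 = 42947/4082 - 47741/49256 = 960259335/100531496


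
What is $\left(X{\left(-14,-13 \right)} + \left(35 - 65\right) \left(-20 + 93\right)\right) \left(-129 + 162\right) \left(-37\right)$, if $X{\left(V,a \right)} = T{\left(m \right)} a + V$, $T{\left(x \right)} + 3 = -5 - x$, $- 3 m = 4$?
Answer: $2585264$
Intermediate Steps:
$m = - \frac{4}{3}$ ($m = \left(- \frac{1}{3}\right) 4 = - \frac{4}{3} \approx -1.3333$)
$T{\left(x \right)} = -8 - x$ ($T{\left(x \right)} = -3 - \left(5 + x\right) = -8 - x$)
$X{\left(V,a \right)} = V - \frac{20 a}{3}$ ($X{\left(V,a \right)} = \left(-8 - - \frac{4}{3}\right) a + V = \left(-8 + \frac{4}{3}\right) a + V = - \frac{20 a}{3} + V = V - \frac{20 a}{3}$)
$\left(X{\left(-14,-13 \right)} + \left(35 - 65\right) \left(-20 + 93\right)\right) \left(-129 + 162\right) \left(-37\right) = \left(\left(-14 - - \frac{260}{3}\right) + \left(35 - 65\right) \left(-20 + 93\right)\right) \left(-129 + 162\right) \left(-37\right) = \left(\left(-14 + \frac{260}{3}\right) - 2190\right) 33 \left(-37\right) = \left(\frac{218}{3} - 2190\right) 33 \left(-37\right) = \left(- \frac{6352}{3}\right) 33 \left(-37\right) = \left(-69872\right) \left(-37\right) = 2585264$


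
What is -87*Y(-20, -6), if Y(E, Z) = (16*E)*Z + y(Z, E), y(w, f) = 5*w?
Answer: -164430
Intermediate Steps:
Y(E, Z) = 5*Z + 16*E*Z (Y(E, Z) = (16*E)*Z + 5*Z = 16*E*Z + 5*Z = 5*Z + 16*E*Z)
-87*Y(-20, -6) = -(-522)*(5 + 16*(-20)) = -(-522)*(5 - 320) = -(-522)*(-315) = -87*1890 = -164430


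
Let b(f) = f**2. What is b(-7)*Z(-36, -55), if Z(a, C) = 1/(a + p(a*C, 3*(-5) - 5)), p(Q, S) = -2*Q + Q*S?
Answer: -7/6228 ≈ -0.0011240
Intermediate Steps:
Z(a, C) = 1/(a - 22*C*a) (Z(a, C) = 1/(a + (a*C)*(-2 + (3*(-5) - 5))) = 1/(a + (C*a)*(-2 + (-15 - 5))) = 1/(a + (C*a)*(-2 - 20)) = 1/(a + (C*a)*(-22)) = 1/(a - 22*C*a))
b(-7)*Z(-36, -55) = (-7)**2*(-1/(-36*(-1 + 22*(-55)))) = 49*(-1*(-1/36)/(-1 - 1210)) = 49*(-1*(-1/36)/(-1211)) = 49*(-1*(-1/36)*(-1/1211)) = 49*(-1/43596) = -7/6228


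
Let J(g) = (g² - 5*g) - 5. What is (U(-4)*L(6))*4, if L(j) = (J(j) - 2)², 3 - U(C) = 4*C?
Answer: 76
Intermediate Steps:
U(C) = 3 - 4*C
J(g) = -5 + g² - 5*g
L(j) = (-7 + j² - 5*j)² (L(j) = ((-5 + j² - 5*j) - 2)² = (-7 + j² - 5*j)²)
(U(-4)*L(6))*4 = ((3 - 4*(-4))*(7 - 1*6² + 5*6)²)*4 = ((3 + 16)*(7 - 1*36 + 30)²)*4 = (19*(7 - 36 + 30)²)*4 = (19*1²)*4 = (19*1)*4 = 19*4 = 76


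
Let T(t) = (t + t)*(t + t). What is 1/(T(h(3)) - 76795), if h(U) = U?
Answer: -1/76759 ≈ -1.3028e-5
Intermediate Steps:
T(t) = 4*t² (T(t) = (2*t)*(2*t) = 4*t²)
1/(T(h(3)) - 76795) = 1/(4*3² - 76795) = 1/(4*9 - 76795) = 1/(36 - 76795) = 1/(-76759) = -1/76759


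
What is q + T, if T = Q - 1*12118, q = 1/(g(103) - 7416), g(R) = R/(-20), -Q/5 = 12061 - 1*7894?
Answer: -4890983139/148423 ≈ -32953.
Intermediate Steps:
Q = -20835 (Q = -5*(12061 - 1*7894) = -5*(12061 - 7894) = -5*4167 = -20835)
g(R) = -R/20 (g(R) = R*(-1/20) = -R/20)
q = -20/148423 (q = 1/(-1/20*103 - 7416) = 1/(-103/20 - 7416) = 1/(-148423/20) = -20/148423 ≈ -0.00013475)
T = -32953 (T = -20835 - 1*12118 = -20835 - 12118 = -32953)
q + T = -20/148423 - 32953 = -4890983139/148423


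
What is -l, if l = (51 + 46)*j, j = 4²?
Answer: -1552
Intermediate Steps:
j = 16
l = 1552 (l = (51 + 46)*16 = 97*16 = 1552)
-l = -1*1552 = -1552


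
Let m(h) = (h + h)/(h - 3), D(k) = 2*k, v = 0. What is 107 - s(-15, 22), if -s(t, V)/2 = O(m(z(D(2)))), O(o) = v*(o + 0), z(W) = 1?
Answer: 107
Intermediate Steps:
m(h) = 2*h/(-3 + h) (m(h) = (2*h)/(-3 + h) = 2*h/(-3 + h))
O(o) = 0 (O(o) = 0*(o + 0) = 0*o = 0)
s(t, V) = 0 (s(t, V) = -2*0 = 0)
107 - s(-15, 22) = 107 - 1*0 = 107 + 0 = 107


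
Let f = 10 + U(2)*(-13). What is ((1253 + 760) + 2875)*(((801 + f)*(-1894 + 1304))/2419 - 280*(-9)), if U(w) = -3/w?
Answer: 464433320/41 ≈ 1.1328e+7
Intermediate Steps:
f = 59/2 (f = 10 - 3/2*(-13) = 10 + 39/2 = 59/2 ≈ 29.500)
((1253 + 760) + 2875)*(((801 + f)*(-1894 + 1304))/2419 - 280*(-9)) = ((1253 + 760) + 2875)*(((801 + 59/2)*(-1894 + 1304))/2419 - 280*(-9)) = (2013 + 2875)*(((1661/2)*(-590))*(1/2419) + 2520) = 4888*(-489995*1/2419 + 2520) = 4888*(-8305/41 + 2520) = 4888*(95015/41) = 464433320/41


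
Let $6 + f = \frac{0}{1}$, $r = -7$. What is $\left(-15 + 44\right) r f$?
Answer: $1218$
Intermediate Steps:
$f = -6$ ($f = -6 + \frac{0}{1} = -6 + 0 \cdot 1 = -6 + 0 = -6$)
$\left(-15 + 44\right) r f = \left(-15 + 44\right) \left(\left(-7\right) \left(-6\right)\right) = 29 \cdot 42 = 1218$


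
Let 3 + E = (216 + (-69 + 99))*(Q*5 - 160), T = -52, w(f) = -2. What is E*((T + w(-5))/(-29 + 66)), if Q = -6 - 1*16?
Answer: 3586842/37 ≈ 96942.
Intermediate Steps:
Q = -22 (Q = -6 - 16 = -22)
E = -66423 (E = -3 + (216 + (-69 + 99))*(-22*5 - 160) = -3 + (216 + 30)*(-110 - 160) = -3 + 246*(-270) = -3 - 66420 = -66423)
E*((T + w(-5))/(-29 + 66)) = -66423*(-52 - 2)/(-29 + 66) = -(-3586842)/37 = -66423*(-54/37) = 3586842/37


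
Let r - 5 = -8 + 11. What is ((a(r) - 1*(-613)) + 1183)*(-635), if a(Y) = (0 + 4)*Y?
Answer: -1160780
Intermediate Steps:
r = 8 (r = 5 + (-8 + 11) = 5 + 3 = 8)
a(Y) = 4*Y
((a(r) - 1*(-613)) + 1183)*(-635) = ((4*8 - 1*(-613)) + 1183)*(-635) = ((32 + 613) + 1183)*(-635) = (645 + 1183)*(-635) = 1828*(-635) = -1160780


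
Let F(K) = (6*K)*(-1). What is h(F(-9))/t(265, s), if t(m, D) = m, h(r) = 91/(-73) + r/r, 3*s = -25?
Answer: -18/19345 ≈ -0.00093047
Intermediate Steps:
s = -25/3 (s = (⅓)*(-25) = -25/3 ≈ -8.3333)
F(K) = -6*K
h(r) = -18/73 (h(r) = 91*(-1/73) + 1 = -91/73 + 1 = -18/73)
h(F(-9))/t(265, s) = -18/73/265 = -18/73*1/265 = -18/19345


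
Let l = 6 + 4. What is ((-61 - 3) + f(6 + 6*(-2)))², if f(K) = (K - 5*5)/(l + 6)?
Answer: 1113025/256 ≈ 4347.8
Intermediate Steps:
l = 10
f(K) = -25/16 + K/16 (f(K) = (K - 5*5)/(10 + 6) = (K - 25)/16 = (-25 + K)*(1/16) = -25/16 + K/16)
((-61 - 3) + f(6 + 6*(-2)))² = ((-61 - 3) + (-25/16 + (6 + 6*(-2))/16))² = (-64 + (-25/16 + (6 - 12)/16))² = (-64 + (-25/16 + (1/16)*(-6)))² = (-64 + (-25/16 - 3/8))² = (-64 - 31/16)² = (-1055/16)² = 1113025/256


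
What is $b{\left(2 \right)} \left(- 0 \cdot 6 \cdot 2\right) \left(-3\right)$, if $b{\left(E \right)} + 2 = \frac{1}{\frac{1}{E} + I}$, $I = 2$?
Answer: $0$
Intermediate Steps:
$b{\left(E \right)} = -2 + \frac{1}{2 + \frac{1}{E}}$ ($b{\left(E \right)} = -2 + \frac{1}{\frac{1}{E} + 2} = -2 + \frac{1}{2 + \frac{1}{E}}$)
$b{\left(2 \right)} \left(- 0 \cdot 6 \cdot 2\right) \left(-3\right) = \frac{-2 - 6}{1 + 2 \cdot 2} \left(- 0 \cdot 6 \cdot 2\right) \left(-3\right) = \frac{-2 - 6}{1 + 4} \left(- 0 \cdot 2\right) \left(-3\right) = \frac{1}{5} \left(-8\right) \left(\left(-1\right) 0\right) \left(-3\right) = \frac{1}{5} \left(-8\right) 0 \left(-3\right) = \left(- \frac{8}{5}\right) 0 \left(-3\right) = 0 \left(-3\right) = 0$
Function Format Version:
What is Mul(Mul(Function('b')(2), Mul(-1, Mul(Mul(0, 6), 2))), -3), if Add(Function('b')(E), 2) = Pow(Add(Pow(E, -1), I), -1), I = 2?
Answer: 0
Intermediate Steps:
Function('b')(E) = Add(-2, Pow(Add(2, Pow(E, -1)), -1)) (Function('b')(E) = Add(-2, Pow(Add(Pow(E, -1), 2), -1)) = Add(-2, Pow(Add(2, Pow(E, -1)), -1)))
Mul(Mul(Function('b')(2), Mul(-1, Mul(Mul(0, 6), 2))), -3) = Mul(Mul(Mul(Pow(Add(1, Mul(2, 2)), -1), Add(-2, Mul(-3, 2))), Mul(-1, Mul(Mul(0, 6), 2))), -3) = Mul(Mul(Mul(Pow(Add(1, 4), -1), Add(-2, -6)), Mul(-1, Mul(0, 2))), -3) = Mul(Mul(Mul(Pow(5, -1), -8), Mul(-1, 0)), -3) = Mul(Mul(Mul(Rational(1, 5), -8), 0), -3) = Mul(Mul(Rational(-8, 5), 0), -3) = Mul(0, -3) = 0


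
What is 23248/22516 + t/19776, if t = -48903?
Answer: -53445625/37106368 ≈ -1.4403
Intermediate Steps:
23248/22516 + t/19776 = 23248/22516 - 48903/19776 = 23248*(1/22516) - 48903*1/19776 = 5812/5629 - 16301/6592 = -53445625/37106368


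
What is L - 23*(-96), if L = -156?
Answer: 2052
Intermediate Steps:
L - 23*(-96) = -156 - 23*(-96) = -156 + 2208 = 2052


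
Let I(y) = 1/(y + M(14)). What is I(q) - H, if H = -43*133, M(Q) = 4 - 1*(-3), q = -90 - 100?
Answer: 1046576/183 ≈ 5719.0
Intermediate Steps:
q = -190
M(Q) = 7 (M(Q) = 4 + 3 = 7)
I(y) = 1/(7 + y) (I(y) = 1/(y + 7) = 1/(7 + y))
H = -5719
I(q) - H = 1/(7 - 190) - 1*(-5719) = 1/(-183) + 5719 = -1/183 + 5719 = 1046576/183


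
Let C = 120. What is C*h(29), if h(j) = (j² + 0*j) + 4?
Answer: 101400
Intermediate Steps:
h(j) = 4 + j² (h(j) = (j² + 0) + 4 = j² + 4 = 4 + j²)
C*h(29) = 120*(4 + 29²) = 120*(4 + 841) = 120*845 = 101400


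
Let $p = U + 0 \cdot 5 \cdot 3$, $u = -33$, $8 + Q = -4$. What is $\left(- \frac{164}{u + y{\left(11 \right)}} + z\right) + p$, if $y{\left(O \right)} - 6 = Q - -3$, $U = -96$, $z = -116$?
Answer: $- \frac{1867}{9} \approx -207.44$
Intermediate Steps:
$Q = -12$ ($Q = -8 - 4 = -12$)
$y{\left(O \right)} = -3$ ($y{\left(O \right)} = 6 - 9 = -3$)
$p = -96$ ($p = -96 + 0 \cdot 5 \cdot 3 = -96 + 0 \cdot 3 = -96 + 0 = -96$)
$\left(- \frac{164}{u + y{\left(11 \right)}} + z\right) + p = \left(- \frac{164}{-33 - 3} - 116\right) - 96 = \left(- \frac{164}{-36} - 116\right) - 96 = \left(\left(-164\right) \left(- \frac{1}{36}\right) - 116\right) - 96 = \left(\frac{41}{9} - 116\right) - 96 = - \frac{1003}{9} - 96 = - \frac{1867}{9}$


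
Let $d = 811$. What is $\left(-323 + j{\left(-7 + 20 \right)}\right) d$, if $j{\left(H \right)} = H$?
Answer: $-251410$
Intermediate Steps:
$\left(-323 + j{\left(-7 + 20 \right)}\right) d = \left(-323 + \left(-7 + 20\right)\right) 811 = \left(-323 + 13\right) 811 = \left(-310\right) 811 = -251410$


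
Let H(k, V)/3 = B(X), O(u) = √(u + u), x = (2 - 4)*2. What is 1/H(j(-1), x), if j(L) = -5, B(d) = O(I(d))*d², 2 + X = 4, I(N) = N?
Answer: 1/24 ≈ 0.041667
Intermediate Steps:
x = -4 (x = -2*2 = -4)
O(u) = √2*√u (O(u) = √(2*u) = √2*√u)
X = 2 (X = -2 + 4 = 2)
B(d) = √2*d^(5/2) (B(d) = (√2*√d)*d² = √2*d^(5/2))
H(k, V) = 24 (H(k, V) = 3*(√2*2^(5/2)) = 3*(√2*(4*√2)) = 3*8 = 24)
1/H(j(-1), x) = 1/24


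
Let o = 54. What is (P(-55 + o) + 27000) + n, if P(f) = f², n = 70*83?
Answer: 32811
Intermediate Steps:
n = 5810
(P(-55 + o) + 27000) + n = ((-55 + 54)² + 27000) + 5810 = ((-1)² + 27000) + 5810 = (1 + 27000) + 5810 = 27001 + 5810 = 32811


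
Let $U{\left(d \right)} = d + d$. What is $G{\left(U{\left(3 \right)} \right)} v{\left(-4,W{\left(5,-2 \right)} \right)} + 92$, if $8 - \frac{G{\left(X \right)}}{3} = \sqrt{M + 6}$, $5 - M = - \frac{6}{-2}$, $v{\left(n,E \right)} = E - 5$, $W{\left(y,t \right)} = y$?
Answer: $92$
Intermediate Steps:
$U{\left(d \right)} = 2 d$
$v{\left(n,E \right)} = -5 + E$
$M = 2$ ($M = 5 - - \frac{6}{-2} = 5 - \left(-6\right) \left(- \frac{1}{2}\right) = 5 - 3 = 2$)
$G{\left(X \right)} = 24 - 6 \sqrt{2}$ ($G{\left(X \right)} = 24 - 3 \sqrt{2 + 6} = 24 - 3 \sqrt{8} = 24 - 3 \cdot 2 \sqrt{2} = 24 - 6 \sqrt{2}$)
$G{\left(U{\left(3 \right)} \right)} v{\left(-4,W{\left(5,-2 \right)} \right)} + 92 = \left(24 - 6 \sqrt{2}\right) \left(-5 + 5\right) + 92 = \left(24 - 6 \sqrt{2}\right) 0 + 92 = 0 + 92 = 92$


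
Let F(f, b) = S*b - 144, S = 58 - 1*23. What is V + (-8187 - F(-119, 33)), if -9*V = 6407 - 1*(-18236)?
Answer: -107425/9 ≈ -11936.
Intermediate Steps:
S = 35 (S = 58 - 23 = 35)
F(f, b) = -144 + 35*b (F(f, b) = 35*b - 144 = -144 + 35*b)
V = -24643/9 (V = -(6407 - 1*(-18236))/9 = -(6407 + 18236)/9 = -1/9*24643 = -24643/9 ≈ -2738.1)
V + (-8187 - F(-119, 33)) = -24643/9 + (-8187 - (-144 + 35*33)) = -24643/9 + (-8187 - (-144 + 1155)) = -24643/9 + (-8187 - 1*1011) = -24643/9 + (-8187 - 1011) = -24643/9 - 9198 = -107425/9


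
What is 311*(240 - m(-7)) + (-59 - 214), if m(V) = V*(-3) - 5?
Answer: 69391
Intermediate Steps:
m(V) = -5 - 3*V (m(V) = -3*V - 5 = -5 - 3*V)
311*(240 - m(-7)) + (-59 - 214) = 311*(240 - (-5 - 3*(-7))) + (-59 - 214) = 311*(240 - (-5 + 21)) - 273 = 311*(240 - 1*16) - 273 = 311*(240 - 16) - 273 = 311*224 - 273 = 69664 - 273 = 69391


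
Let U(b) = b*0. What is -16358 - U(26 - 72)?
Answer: -16358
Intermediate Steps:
U(b) = 0
-16358 - U(26 - 72) = -16358 - 1*0 = -16358 + 0 = -16358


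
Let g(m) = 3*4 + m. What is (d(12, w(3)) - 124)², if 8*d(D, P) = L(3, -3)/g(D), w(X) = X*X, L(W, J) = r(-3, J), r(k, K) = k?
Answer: 62995969/4096 ≈ 15380.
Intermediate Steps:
L(W, J) = -3
g(m) = 12 + m
w(X) = X²
d(D, P) = -3/(8*(12 + D)) (d(D, P) = (-3/(12 + D))/8 = -3/(8*(12 + D)))
(d(12, w(3)) - 124)² = (-3/(96 + 8*12) - 124)² = (-3/(96 + 96) - 124)² = (-3/192 - 124)² = (-3*1/192 - 124)² = (-1/64 - 124)² = (-7937/64)² = 62995969/4096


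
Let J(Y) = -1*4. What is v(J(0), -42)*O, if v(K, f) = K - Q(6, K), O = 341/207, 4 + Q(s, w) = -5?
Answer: 1705/207 ≈ 8.2367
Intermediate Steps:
Q(s, w) = -9 (Q(s, w) = -4 - 5 = -9)
J(Y) = -4
O = 341/207 (O = 341*(1/207) = 341/207 ≈ 1.6473)
v(K, f) = 9 + K (v(K, f) = K - 1*(-9) = K + 9 = 9 + K)
v(J(0), -42)*O = (9 - 4)*(341/207) = 5*(341/207) = 1705/207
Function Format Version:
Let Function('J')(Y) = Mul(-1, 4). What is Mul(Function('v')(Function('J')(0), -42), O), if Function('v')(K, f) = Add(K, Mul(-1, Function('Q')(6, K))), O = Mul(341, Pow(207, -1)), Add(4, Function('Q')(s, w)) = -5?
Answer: Rational(1705, 207) ≈ 8.2367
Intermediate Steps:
Function('Q')(s, w) = -9 (Function('Q')(s, w) = Add(-4, -5) = -9)
Function('J')(Y) = -4
O = Rational(341, 207) (O = Mul(341, Rational(1, 207)) = Rational(341, 207) ≈ 1.6473)
Function('v')(K, f) = Add(9, K) (Function('v')(K, f) = Add(K, Mul(-1, -9)) = Add(K, 9) = Add(9, K))
Mul(Function('v')(Function('J')(0), -42), O) = Mul(Add(9, -4), Rational(341, 207)) = Mul(5, Rational(341, 207)) = Rational(1705, 207)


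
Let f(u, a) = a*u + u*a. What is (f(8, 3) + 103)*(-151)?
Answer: -22801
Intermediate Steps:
f(u, a) = 2*a*u (f(u, a) = a*u + a*u = 2*a*u)
(f(8, 3) + 103)*(-151) = (2*3*8 + 103)*(-151) = (48 + 103)*(-151) = 151*(-151) = -22801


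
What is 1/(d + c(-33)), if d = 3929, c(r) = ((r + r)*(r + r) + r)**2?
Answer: 1/18692258 ≈ 5.3498e-8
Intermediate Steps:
c(r) = (r + 4*r**2)**2 (c(r) = ((2*r)*(2*r) + r)**2 = (4*r**2 + r)**2 = (r + 4*r**2)**2)
1/(d + c(-33)) = 1/(3929 + (-33)**2*(1 + 4*(-33))**2) = 1/(3929 + 1089*(1 - 132)**2) = 1/(3929 + 1089*(-131)**2) = 1/(3929 + 1089*17161) = 1/(3929 + 18688329) = 1/18692258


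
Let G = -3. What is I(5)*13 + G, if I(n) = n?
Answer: 62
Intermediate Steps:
I(5)*13 + G = 5*13 - 3 = 65 - 3 = 62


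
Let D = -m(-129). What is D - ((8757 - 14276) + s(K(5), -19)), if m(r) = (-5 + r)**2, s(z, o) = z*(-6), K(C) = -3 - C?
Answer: -12485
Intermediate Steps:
s(z, o) = -6*z
D = -17956 (D = -(-5 - 129)**2 = -1*(-134)**2 = -1*17956 = -17956)
D - ((8757 - 14276) + s(K(5), -19)) = -17956 - ((8757 - 14276) - 6*(-3 - 1*5)) = -17956 - (-5519 - 6*(-3 - 5)) = -17956 - (-5519 - 6*(-8)) = -17956 - (-5519 + 48) = -17956 - 1*(-5471) = -17956 + 5471 = -12485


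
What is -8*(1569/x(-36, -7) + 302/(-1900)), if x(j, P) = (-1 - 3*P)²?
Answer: -28603/950 ≈ -30.108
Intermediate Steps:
-8*(1569/x(-36, -7) + 302/(-1900)) = -8*(1569/((1 + 3*(-7))²) + 302/(-1900)) = -8*(1569/((1 - 21)²) + 302*(-1/1900)) = -8*(1569/((-20)²) - 151/950) = -8*(1569/400 - 151/950) = -8*28603/7600 = -28603/950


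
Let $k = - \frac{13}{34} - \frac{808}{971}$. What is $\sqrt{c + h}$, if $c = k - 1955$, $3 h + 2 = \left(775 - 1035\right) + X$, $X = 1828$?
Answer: $\frac{i \sqrt{1563185069198}}{33014} \approx 37.871 i$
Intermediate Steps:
$k = - \frac{40095}{33014}$ ($k = \left(-13\right) \frac{1}{34} - \frac{808}{971} = - \frac{13}{34} - \frac{808}{971} = - \frac{40095}{33014} \approx -1.2145$)
$h = 522$ ($h = - \frac{2}{3} + \frac{\left(775 - 1035\right) + 1828}{3} = - \frac{2}{3} + \frac{-260 + 1828}{3} = - \frac{2}{3} + \frac{1}{3} \cdot 1568 = - \frac{2}{3} + \frac{1568}{3} = 522$)
$c = - \frac{64582465}{33014}$ ($c = - \frac{40095}{33014} - 1955 = - \frac{64582465}{33014} \approx -1956.2$)
$\sqrt{c + h} = \sqrt{- \frac{64582465}{33014} + 522} = \sqrt{- \frac{47349157}{33014}} = \frac{i \sqrt{1563185069198}}{33014}$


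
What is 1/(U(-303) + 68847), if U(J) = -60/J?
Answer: 101/6953567 ≈ 1.4525e-5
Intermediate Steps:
1/(U(-303) + 68847) = 1/(-60/(-303) + 68847) = 1/(-60*(-1/303) + 68847) = 1/(20/101 + 68847) = 1/(6953567/101) = 101/6953567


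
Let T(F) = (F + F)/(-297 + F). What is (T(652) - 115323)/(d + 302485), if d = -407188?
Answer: 40938361/37169565 ≈ 1.1014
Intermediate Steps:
T(F) = 2*F/(-297 + F) (T(F) = (2*F)/(-297 + F) = 2*F/(-297 + F))
(T(652) - 115323)/(d + 302485) = (2*652/(-297 + 652) - 115323)/(-407188 + 302485) = (2*652/355 - 115323)/(-104703) = (2*652*(1/355) - 115323)*(-1/104703) = (1304/355 - 115323)*(-1/104703) = -40938361/355*(-1/104703) = 40938361/37169565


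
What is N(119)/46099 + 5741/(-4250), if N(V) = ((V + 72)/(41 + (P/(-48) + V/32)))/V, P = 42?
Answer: -2599168931739/1924137685750 ≈ -1.3508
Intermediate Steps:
N(V) = (72 + V)/(V*(321/8 + V/32)) (N(V) = ((V + 72)/(41 + (42/(-48) + V/32)))/V = ((72 + V)/(41 + (42*(-1/48) + V*(1/32))))/V = ((72 + V)/(41 + (-7/8 + V/32)))/V = ((72 + V)/(321/8 + V/32))/V = (72 + V)/(V*(321/8 + V/32)))
N(119)/46099 + 5741/(-4250) = (32*(72 + 119)/(119*(1284 + 119)))/46099 + 5741/(-4250) = (32*(1/119)*191/1403)*(1/46099) + 5741*(-1/4250) = (32*(1/119)*(1/1403)*191)*(1/46099) - 5741/4250 = (6112/166957)*(1/46099) - 5741/4250 = 6112/7696550743 - 5741/4250 = -2599168931739/1924137685750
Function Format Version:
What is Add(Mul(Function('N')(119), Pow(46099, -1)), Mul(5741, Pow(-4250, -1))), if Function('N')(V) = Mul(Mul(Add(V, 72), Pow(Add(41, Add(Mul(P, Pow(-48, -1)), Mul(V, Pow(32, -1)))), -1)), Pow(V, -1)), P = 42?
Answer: Rational(-2599168931739, 1924137685750) ≈ -1.3508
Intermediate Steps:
Function('N')(V) = Mul(Pow(V, -1), Pow(Add(Rational(321, 8), Mul(Rational(1, 32), V)), -1), Add(72, V)) (Function('N')(V) = Mul(Mul(Add(V, 72), Pow(Add(41, Add(Mul(42, Pow(-48, -1)), Mul(V, Pow(32, -1)))), -1)), Pow(V, -1)) = Mul(Mul(Add(72, V), Pow(Add(41, Add(Mul(42, Rational(-1, 48)), Mul(V, Rational(1, 32)))), -1)), Pow(V, -1)) = Mul(Mul(Add(72, V), Pow(Add(41, Add(Rational(-7, 8), Mul(Rational(1, 32), V))), -1)), Pow(V, -1)) = Mul(Mul(Add(72, V), Pow(Add(Rational(321, 8), Mul(Rational(1, 32), V)), -1)), Pow(V, -1)) = Mul(Mul(Pow(Add(Rational(321, 8), Mul(Rational(1, 32), V)), -1), Add(72, V)), Pow(V, -1)) = Mul(Pow(V, -1), Pow(Add(Rational(321, 8), Mul(Rational(1, 32), V)), -1), Add(72, V)))
Add(Mul(Function('N')(119), Pow(46099, -1)), Mul(5741, Pow(-4250, -1))) = Add(Mul(Mul(32, Pow(119, -1), Pow(Add(1284, 119), -1), Add(72, 119)), Pow(46099, -1)), Mul(5741, Pow(-4250, -1))) = Add(Mul(Mul(32, Rational(1, 119), Pow(1403, -1), 191), Rational(1, 46099)), Mul(5741, Rational(-1, 4250))) = Add(Mul(Mul(32, Rational(1, 119), Rational(1, 1403), 191), Rational(1, 46099)), Rational(-5741, 4250)) = Add(Mul(Rational(6112, 166957), Rational(1, 46099)), Rational(-5741, 4250)) = Add(Rational(6112, 7696550743), Rational(-5741, 4250)) = Rational(-2599168931739, 1924137685750)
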